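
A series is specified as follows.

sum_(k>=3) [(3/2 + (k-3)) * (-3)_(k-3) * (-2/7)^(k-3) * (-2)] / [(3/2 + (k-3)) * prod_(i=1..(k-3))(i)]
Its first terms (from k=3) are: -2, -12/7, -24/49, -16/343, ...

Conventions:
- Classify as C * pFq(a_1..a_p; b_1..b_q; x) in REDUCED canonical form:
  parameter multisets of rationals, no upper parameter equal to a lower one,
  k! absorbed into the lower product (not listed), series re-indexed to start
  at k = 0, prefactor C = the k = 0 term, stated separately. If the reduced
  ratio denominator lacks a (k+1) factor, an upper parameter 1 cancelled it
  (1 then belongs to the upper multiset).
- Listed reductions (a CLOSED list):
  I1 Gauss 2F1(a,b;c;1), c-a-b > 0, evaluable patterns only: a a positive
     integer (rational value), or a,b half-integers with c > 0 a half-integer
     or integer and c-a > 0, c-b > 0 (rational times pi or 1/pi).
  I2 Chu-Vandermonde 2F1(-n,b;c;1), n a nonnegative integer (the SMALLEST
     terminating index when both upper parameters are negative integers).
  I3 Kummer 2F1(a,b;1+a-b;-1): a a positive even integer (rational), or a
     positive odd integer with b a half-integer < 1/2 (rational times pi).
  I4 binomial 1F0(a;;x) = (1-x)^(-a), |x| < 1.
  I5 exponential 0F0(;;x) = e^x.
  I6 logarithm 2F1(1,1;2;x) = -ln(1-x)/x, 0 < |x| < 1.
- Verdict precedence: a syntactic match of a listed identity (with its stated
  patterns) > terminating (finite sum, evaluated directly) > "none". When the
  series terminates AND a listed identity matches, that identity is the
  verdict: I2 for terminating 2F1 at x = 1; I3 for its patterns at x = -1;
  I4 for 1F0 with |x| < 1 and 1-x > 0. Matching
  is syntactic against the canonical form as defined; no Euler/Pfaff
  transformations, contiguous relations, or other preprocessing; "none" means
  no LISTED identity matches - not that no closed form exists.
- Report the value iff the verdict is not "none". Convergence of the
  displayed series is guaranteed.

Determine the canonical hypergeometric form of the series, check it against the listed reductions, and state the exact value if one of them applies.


Key observation: t_0 = -2 here, and the product of the first k integers (C = -2) is k!.
Adjacent-term ratio: r(k) = (-2/7) * (k-3) / [(k+1)] - poly over poly, x = (-2/7) from leading terms; C = -2 at k = 0.

The series (x = -2/7) is 1F0: upper {-3}, lower {-}, prefactor -2. Verdict at x = -2/7: the binomial series (I4) matches (the 1F0 binomial series: exponent 3, x = -2/7). Hence: -1458/343.


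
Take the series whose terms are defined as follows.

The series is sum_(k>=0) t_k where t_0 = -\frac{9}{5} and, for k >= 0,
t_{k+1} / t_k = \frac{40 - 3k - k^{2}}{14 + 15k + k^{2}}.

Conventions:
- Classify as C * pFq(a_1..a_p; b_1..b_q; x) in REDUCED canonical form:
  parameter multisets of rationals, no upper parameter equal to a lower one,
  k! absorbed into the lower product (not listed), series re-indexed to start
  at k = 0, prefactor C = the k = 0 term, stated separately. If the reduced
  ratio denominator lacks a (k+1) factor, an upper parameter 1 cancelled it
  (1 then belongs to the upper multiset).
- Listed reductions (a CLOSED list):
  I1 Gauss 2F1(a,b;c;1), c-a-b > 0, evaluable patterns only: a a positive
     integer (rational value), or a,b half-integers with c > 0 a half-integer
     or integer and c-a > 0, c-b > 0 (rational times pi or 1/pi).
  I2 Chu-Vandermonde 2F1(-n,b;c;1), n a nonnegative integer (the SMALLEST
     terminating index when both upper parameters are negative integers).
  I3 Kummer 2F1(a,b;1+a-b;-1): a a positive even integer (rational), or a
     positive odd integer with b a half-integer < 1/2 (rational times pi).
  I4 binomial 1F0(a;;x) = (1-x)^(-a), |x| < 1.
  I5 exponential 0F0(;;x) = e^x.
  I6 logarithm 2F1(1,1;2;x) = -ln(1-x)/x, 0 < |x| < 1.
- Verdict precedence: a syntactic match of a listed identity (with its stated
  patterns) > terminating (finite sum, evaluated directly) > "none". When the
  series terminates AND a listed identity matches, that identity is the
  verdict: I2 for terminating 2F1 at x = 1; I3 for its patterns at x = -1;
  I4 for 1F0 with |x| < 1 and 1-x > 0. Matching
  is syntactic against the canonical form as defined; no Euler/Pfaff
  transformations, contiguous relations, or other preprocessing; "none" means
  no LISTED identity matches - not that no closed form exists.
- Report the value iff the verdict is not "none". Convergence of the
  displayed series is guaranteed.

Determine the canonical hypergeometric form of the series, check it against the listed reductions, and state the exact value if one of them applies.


The series (x = -1) is 2F1: upper {-5, 8}, lower {14}, prefactor -\frac{9}{5}. Verdict: Kummer's theorem (I3) applies (x = -1; c = 14 equals 1+a-b for upper {-5, 8}: listed pattern). Value: -\frac{1287}{70}.

Key observation: t_0 being -\frac{9}{5}, roots of the ratio polynomials (prefactor -9/5) are the negated parameters.
Consecutive-term ratio: r(k) = -1 * (k-5) (k+8) / [(k+14) (k+1)] ; factor over Q: parameters, x = -1, and C = -\frac{9}{5}.


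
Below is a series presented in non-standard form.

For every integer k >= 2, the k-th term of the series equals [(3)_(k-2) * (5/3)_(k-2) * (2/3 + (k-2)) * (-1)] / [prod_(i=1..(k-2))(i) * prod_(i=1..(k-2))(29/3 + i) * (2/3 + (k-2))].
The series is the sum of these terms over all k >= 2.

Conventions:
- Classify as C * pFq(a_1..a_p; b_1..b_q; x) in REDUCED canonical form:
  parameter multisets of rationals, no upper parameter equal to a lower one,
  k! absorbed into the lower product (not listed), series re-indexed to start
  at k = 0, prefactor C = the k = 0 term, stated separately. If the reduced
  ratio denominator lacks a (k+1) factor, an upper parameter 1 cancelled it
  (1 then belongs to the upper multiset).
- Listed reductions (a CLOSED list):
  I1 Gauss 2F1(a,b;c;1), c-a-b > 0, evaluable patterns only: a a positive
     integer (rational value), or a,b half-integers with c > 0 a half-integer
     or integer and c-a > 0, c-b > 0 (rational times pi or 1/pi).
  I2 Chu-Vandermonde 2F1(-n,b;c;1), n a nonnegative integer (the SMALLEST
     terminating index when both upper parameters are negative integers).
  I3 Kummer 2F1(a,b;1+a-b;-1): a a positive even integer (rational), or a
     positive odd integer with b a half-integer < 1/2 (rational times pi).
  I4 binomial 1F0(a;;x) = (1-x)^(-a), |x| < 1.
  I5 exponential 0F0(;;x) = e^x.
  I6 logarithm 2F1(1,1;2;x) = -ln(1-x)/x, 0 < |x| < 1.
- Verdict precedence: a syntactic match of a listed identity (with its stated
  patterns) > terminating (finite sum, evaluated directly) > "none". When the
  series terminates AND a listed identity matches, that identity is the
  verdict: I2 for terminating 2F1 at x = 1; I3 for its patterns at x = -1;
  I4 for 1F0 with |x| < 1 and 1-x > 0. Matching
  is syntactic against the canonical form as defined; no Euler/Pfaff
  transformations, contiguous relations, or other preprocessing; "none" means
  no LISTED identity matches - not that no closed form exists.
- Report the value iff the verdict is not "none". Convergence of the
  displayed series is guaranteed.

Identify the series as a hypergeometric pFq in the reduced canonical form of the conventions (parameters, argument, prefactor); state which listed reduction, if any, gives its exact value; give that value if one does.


The series (x = 1) is 2F1: upper {5/3, 3}, lower {32/3}, prefactor -1. Verdict (x = 1): Gauss's theorem (I1) applies (x = 1: the Gamma ratio telescopes since c-a-b = 6 > 0 and a = 3 in Z>0). Exact value: -8671/4536.

Structural cue: t_0 being -1, the product of the first k integers (C = -1, x = 1) is k!.
Consecutive-term ratio: r(k) = 1 * (k+5/3) (k+3) / [(k+32/3) (k+1)] - poly over poly, x = 1 from leading terms; C = -1 at k = 0.


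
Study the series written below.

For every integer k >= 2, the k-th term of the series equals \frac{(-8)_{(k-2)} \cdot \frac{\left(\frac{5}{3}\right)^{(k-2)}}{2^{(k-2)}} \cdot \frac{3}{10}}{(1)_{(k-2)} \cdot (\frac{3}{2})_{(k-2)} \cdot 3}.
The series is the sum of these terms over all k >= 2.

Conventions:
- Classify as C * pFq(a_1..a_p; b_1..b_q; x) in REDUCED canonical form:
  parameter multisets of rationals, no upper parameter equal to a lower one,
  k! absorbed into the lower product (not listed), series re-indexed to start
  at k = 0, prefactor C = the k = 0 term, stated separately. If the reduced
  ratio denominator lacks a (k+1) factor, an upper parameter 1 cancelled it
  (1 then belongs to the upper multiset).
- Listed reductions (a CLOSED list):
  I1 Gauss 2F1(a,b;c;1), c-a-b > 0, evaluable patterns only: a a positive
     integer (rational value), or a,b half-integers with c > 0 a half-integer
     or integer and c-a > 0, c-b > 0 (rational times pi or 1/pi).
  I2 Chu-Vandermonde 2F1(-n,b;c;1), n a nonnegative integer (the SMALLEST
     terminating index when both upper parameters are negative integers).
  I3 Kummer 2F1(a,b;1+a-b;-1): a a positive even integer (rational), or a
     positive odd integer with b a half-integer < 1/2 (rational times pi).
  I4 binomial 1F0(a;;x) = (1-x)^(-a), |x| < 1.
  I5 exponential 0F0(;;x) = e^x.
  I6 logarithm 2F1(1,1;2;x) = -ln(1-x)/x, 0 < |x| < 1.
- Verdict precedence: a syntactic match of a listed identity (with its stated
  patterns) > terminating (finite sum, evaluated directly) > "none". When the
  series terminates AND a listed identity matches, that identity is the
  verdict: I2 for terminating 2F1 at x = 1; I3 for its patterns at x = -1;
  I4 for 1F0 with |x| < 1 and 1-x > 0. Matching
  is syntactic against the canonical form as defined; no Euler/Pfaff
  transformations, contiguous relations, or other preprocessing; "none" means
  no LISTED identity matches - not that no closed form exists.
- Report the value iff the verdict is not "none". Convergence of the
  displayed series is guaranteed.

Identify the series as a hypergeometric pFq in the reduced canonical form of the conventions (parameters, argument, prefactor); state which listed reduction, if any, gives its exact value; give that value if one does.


The series (x = \frac{5}{6}) is 1F1: upper {-8}, lower {\frac{3}{2}}, prefactor \frac{1}{10}. Verdict: terminating. With -8 upstairs the series is a 9-term polynomial sum; evaluated term by term. Sum: -\frac{1002990904}{45217657485}.

The tell: from the first term \frac{1}{10}: the two k-th powers (C = 1/10) combine into one argument.
Adjacent-term ratio: r(k) = \frac{5}{6} * (k-8) / [(k+\frac{3}{2}) (k+1)] - rational; roots negated = parameters, x = \frac{5}{6}, C = \frac{1}{10}.


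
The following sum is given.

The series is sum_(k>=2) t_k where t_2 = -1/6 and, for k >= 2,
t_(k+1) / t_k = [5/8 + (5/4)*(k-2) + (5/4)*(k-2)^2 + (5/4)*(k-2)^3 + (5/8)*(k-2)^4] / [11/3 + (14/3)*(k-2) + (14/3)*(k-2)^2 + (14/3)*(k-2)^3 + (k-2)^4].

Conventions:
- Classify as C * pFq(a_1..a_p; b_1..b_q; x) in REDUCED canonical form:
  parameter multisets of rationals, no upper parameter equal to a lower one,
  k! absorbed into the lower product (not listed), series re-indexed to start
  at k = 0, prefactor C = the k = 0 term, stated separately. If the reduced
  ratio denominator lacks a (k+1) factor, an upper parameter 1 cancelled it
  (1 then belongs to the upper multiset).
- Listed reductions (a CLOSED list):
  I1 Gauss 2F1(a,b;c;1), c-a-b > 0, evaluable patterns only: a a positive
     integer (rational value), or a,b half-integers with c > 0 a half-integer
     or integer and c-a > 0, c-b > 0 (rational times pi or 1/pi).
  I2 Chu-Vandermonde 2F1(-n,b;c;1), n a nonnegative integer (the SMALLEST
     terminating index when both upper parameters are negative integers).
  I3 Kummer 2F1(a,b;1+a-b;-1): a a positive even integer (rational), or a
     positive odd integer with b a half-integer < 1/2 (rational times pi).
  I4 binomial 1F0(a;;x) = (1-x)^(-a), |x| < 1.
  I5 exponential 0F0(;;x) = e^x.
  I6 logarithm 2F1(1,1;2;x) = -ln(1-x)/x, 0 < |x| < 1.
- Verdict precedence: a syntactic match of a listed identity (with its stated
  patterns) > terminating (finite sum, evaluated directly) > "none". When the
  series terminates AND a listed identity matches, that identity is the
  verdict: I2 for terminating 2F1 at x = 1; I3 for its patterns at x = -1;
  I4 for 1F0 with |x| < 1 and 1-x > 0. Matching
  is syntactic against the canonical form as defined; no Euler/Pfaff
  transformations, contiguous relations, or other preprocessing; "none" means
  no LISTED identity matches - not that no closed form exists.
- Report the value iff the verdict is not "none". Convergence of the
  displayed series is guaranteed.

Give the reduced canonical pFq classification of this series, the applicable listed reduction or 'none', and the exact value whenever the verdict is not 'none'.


The series (x = 5/8) is 2F1: upper {1, 1}, lower {11/3}, prefactor -1/6. Verdict: none. A 2F1 with upper {1, 1} fits none of I1-I6 at x = 5/8; the sum runs forever.

Key observation: t_0 = -1/6 here, and cancel k^2 + 1 from the displayed ratio first; then C = -1/6, x = 5/8.
Adjacent-term ratio: r(k) = (5/8) * (k+1) (k+1) / [(k+11/3) (k+1)] ; factor over Q: parameters, x = (5/8), and C = -1/6.


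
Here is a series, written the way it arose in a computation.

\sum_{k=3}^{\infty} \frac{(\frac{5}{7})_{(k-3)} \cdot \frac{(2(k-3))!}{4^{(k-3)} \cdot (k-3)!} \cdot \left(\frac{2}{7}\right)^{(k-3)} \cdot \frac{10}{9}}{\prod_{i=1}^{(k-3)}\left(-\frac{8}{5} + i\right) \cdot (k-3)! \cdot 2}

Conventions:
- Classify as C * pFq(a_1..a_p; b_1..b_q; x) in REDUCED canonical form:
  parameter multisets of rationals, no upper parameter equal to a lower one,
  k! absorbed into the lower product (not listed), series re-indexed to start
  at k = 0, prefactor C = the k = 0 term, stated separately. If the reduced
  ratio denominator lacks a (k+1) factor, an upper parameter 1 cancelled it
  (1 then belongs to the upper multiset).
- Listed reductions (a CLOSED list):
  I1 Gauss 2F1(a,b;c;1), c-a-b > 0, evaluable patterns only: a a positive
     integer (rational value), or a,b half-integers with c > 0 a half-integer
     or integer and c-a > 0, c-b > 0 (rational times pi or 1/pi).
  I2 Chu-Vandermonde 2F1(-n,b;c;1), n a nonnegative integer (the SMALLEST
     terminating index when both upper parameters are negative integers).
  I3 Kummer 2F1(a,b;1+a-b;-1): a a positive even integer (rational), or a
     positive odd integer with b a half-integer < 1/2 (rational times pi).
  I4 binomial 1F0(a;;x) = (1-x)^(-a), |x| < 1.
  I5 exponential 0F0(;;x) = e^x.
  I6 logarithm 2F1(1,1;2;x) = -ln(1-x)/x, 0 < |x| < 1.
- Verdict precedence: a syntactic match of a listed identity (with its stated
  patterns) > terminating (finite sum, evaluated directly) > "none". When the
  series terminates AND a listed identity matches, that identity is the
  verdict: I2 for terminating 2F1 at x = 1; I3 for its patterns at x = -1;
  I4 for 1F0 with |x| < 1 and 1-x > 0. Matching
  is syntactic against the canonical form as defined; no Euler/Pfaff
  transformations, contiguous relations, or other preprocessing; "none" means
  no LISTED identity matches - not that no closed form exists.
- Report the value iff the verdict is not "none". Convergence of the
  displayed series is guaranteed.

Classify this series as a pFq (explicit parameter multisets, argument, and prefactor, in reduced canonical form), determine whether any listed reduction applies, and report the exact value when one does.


Canonical form: C = \frac{5}{9} times 2F1 with upper {\frac{1}{2}, \frac{5}{7}}, lower {-\frac{3}{5}}, x = \frac{2}{7}. Verdict: none - this 2F1 at x = \frac{2}{7} matches no listed pattern, and upper {\frac{1}{2}, \frac{5}{7}} holds no stopper.

First insight: from the first term \frac{5}{9}: the lower running product (C = 5/9) is a rising factorial.
Consecutive-term ratio: r(k) = \frac{2}{7} * (k+\frac{1}{2}) (k+\frac{5}{7}) / [(k-\frac{3}{5}) (k+1)] - rational in k. x = \frac{2}{7}; t_0 = \frac{5}{9}; negate the roots.


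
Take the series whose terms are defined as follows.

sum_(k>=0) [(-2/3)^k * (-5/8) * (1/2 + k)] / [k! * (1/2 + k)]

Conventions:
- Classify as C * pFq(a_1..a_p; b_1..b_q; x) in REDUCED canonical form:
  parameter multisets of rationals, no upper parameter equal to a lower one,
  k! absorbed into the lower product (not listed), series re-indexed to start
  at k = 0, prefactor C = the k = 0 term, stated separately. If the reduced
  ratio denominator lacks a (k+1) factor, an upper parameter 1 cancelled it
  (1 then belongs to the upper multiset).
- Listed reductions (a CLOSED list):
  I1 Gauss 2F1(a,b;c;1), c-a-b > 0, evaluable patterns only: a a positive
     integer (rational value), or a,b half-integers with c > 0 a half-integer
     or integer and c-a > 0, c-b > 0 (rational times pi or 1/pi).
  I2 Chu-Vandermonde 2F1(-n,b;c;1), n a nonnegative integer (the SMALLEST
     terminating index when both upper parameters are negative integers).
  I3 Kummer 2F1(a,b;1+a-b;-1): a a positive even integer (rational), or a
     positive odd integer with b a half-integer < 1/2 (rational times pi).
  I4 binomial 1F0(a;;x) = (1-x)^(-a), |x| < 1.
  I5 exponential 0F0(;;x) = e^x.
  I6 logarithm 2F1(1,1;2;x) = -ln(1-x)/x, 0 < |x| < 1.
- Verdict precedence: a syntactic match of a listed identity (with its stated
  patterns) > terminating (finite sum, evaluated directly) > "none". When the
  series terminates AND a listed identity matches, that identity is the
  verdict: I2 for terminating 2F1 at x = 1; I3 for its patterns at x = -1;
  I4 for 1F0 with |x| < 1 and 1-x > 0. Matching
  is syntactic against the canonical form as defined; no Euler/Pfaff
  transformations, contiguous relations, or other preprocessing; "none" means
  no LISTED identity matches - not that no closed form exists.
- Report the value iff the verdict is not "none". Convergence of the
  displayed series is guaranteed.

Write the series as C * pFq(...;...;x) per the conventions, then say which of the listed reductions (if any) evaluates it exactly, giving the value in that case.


At argument -2/3: a 0F0 with upper {-}, lower {-}, scaled by C = -5/8. Verdict (x = -2/3): the I5 exponential reduction applies (the 0F0 exponential series at x = -2/3). Its exact value is (-5/8) * e^(-2/3).

Key observation: t_0 = -5/8 here, and k + 1/2 divides numerator and denominator alike; C = -5/8 after cancelling.
Term ratio: r(k) = (-2/3) * 1 / [(k+1)] - rational in k. x = (-2/3); t_0 = -5/8; negate the roots.


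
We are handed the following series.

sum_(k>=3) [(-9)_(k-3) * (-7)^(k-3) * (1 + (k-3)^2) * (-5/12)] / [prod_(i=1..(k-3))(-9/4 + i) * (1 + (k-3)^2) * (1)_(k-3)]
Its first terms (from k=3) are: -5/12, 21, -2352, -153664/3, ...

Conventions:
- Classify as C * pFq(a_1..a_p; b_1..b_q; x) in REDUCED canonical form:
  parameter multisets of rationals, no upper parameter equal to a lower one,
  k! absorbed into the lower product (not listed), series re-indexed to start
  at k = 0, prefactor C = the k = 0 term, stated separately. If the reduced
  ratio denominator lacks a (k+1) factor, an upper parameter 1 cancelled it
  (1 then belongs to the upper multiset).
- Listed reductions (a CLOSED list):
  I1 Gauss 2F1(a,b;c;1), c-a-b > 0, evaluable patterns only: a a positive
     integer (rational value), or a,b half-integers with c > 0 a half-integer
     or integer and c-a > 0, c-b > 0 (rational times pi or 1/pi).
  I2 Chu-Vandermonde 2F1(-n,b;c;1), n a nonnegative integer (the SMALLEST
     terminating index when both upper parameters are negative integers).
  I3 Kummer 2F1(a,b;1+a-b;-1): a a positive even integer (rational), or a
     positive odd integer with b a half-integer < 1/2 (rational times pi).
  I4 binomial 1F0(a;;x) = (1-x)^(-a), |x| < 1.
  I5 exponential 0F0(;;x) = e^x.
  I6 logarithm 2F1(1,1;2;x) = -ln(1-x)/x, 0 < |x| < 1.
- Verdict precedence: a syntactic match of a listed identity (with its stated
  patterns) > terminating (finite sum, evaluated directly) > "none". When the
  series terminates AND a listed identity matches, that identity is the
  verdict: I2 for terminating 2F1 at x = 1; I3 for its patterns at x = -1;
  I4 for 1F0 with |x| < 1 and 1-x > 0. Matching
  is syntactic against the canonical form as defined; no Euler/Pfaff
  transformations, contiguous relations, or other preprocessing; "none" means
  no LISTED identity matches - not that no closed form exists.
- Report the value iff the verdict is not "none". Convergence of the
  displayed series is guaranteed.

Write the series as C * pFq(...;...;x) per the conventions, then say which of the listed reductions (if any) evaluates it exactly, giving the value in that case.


With C = -5/12: the canonical form is 1F1(-9; -5/4; -7). Verdict: terminating - no listed pattern fits, but -9 in the upper list cuts the series at k = 9; direct evaluation. Hence: -985976425649/335340.

Key observation: from the first term -5/12: the lower running product (prefactor -5/12) is a rising factorial.
Ratio: r(k) = (-7) * (k-9) / [(k-5/4) (k+1)] - rational in k, leading ratio (-7); with t_0 = -5/12, classification follows.


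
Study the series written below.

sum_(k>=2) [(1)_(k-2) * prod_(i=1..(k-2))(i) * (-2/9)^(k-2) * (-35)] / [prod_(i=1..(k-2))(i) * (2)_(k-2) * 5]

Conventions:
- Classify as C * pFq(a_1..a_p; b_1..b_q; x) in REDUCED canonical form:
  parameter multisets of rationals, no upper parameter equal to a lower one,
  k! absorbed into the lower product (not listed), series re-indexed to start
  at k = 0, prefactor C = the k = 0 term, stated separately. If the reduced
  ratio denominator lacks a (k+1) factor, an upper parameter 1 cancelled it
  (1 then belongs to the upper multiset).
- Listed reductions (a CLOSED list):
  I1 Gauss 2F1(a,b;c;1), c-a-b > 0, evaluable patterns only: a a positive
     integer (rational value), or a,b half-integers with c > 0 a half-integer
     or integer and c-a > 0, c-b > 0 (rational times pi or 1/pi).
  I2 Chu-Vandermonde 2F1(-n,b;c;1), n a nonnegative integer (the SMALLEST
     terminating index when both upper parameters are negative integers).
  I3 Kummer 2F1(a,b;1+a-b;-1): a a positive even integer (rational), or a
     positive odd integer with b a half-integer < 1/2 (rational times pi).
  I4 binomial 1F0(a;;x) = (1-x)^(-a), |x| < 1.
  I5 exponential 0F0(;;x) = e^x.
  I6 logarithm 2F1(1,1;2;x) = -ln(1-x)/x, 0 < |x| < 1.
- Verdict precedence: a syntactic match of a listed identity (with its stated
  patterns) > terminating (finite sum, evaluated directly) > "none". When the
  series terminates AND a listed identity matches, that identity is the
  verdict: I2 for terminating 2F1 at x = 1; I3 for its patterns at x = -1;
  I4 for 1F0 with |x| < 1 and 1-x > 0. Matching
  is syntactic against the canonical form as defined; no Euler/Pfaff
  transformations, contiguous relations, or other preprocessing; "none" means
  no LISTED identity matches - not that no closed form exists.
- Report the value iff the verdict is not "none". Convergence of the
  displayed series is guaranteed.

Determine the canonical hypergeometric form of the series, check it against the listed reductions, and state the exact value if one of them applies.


The series (x = -2/9) is 2F1: upper {1, 1}, lower {2}, prefactor -7. Verdict: logarithm (I6) matches (the logarithm: parameters (1,1;2), x = -2/9). Hence: (-63/2) * ln(11/9).

The tell: t_0 = -7 here, and the product of the first k integers (C = -7, x = -2/9) is k!.
Ratio: r(k) = (-2/9) * (k+1) (k+1) / [(k+2) (k+1)] - rational; roots negated = parameters, x = (-2/9), C = -7.


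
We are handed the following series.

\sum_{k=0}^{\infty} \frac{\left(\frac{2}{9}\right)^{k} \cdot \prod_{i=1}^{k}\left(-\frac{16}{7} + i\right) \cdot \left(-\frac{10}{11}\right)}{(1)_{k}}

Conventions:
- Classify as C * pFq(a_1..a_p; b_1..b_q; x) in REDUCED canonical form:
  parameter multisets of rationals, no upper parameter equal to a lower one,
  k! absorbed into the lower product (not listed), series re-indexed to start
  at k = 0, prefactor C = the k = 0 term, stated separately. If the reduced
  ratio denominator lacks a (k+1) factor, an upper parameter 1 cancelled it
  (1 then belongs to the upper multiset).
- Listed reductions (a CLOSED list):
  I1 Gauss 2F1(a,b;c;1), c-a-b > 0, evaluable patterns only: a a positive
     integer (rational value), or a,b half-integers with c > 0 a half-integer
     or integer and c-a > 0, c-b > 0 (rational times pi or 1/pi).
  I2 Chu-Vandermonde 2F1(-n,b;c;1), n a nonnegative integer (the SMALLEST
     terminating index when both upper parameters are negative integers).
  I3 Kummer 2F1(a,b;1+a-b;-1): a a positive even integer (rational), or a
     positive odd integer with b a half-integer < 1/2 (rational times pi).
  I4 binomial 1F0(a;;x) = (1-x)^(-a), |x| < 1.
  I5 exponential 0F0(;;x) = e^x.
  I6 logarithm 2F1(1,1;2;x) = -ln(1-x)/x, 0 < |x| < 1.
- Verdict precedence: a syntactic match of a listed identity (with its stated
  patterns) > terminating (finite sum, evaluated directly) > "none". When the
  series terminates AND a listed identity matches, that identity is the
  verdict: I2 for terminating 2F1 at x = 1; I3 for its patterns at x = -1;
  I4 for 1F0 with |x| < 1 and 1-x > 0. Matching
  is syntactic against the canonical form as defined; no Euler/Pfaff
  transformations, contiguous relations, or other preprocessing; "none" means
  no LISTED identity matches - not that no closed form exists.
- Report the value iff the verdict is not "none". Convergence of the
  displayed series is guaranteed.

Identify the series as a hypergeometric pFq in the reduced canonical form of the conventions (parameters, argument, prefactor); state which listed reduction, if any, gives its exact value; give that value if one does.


The series (x = \frac{2}{9}) is 1F0: upper {-\frac{9}{7}}, lower {-}, prefactor -\frac{10}{11}. Verdict: the I4 binomial reduction applies (the 1F0 binomial series: exponent 9/7, x = \frac{2}{9}). Hence: \left(-\frac{10}{11}\right) \cdot \left(\frac{7}{9}\right)^{\frac{9}{7}}.

Key observation: t_0 = -\frac{10}{11} here, and (1)_k (prefactor -10/11) is k! itself.
Ratio: r(k) = \frac{2}{9} * (k-\frac{9}{7}) / [(k+1)] ; factor over Q: parameters, x = \frac{2}{9}, and C = -\frac{10}{11}.


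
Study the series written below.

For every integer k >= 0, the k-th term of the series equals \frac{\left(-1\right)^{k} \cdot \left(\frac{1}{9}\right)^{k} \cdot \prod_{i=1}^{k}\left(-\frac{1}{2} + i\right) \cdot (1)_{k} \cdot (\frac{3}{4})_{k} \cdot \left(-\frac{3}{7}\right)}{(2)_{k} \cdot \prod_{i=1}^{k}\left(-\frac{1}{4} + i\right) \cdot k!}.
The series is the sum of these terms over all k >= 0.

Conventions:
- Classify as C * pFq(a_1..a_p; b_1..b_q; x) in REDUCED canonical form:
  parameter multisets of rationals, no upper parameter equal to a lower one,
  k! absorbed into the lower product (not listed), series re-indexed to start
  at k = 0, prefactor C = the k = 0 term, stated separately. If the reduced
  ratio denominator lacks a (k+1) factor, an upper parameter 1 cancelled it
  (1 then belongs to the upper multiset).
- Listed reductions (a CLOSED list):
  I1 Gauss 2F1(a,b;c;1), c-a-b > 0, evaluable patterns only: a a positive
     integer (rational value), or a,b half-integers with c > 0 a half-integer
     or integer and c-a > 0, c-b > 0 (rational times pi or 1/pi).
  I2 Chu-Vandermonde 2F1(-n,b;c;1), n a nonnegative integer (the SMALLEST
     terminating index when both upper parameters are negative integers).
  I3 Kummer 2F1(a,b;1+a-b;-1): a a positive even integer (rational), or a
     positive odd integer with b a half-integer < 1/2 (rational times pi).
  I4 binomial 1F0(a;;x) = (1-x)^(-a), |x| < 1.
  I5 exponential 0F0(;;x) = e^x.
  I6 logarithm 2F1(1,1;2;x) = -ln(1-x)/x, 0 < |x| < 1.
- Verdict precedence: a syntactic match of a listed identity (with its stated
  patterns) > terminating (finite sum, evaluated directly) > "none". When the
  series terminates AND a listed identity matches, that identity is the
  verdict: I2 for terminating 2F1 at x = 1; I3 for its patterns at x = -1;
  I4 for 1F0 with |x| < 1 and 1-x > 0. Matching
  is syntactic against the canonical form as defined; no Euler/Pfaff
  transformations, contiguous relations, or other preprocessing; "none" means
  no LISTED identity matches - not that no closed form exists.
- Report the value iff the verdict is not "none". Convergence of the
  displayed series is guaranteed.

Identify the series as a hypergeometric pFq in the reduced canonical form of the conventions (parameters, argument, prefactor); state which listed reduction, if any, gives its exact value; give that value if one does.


First insight: from the first term -\frac{3}{7}: the lower running product (prefactor -3/7) is a rising factorial.
Term ratio: r(k) = -\frac{1}{9} * (k+\frac{1}{2}) (k+1) / [(k+2) (k+1)] - poly over poly, x = -\frac{1}{9} from leading terms; C = -\frac{3}{7} at k = 0.

Canonical form: C = -\frac{3}{7} times 2F1 with upper {\frac{1}{2}, 1}, lower {2}, x = -\frac{1}{9}. Verdict: none. A 2F1 with upper {\frac{1}{2}, 1} fits none of I1-I6 at x = -\frac{1}{9}; the sum runs forever.


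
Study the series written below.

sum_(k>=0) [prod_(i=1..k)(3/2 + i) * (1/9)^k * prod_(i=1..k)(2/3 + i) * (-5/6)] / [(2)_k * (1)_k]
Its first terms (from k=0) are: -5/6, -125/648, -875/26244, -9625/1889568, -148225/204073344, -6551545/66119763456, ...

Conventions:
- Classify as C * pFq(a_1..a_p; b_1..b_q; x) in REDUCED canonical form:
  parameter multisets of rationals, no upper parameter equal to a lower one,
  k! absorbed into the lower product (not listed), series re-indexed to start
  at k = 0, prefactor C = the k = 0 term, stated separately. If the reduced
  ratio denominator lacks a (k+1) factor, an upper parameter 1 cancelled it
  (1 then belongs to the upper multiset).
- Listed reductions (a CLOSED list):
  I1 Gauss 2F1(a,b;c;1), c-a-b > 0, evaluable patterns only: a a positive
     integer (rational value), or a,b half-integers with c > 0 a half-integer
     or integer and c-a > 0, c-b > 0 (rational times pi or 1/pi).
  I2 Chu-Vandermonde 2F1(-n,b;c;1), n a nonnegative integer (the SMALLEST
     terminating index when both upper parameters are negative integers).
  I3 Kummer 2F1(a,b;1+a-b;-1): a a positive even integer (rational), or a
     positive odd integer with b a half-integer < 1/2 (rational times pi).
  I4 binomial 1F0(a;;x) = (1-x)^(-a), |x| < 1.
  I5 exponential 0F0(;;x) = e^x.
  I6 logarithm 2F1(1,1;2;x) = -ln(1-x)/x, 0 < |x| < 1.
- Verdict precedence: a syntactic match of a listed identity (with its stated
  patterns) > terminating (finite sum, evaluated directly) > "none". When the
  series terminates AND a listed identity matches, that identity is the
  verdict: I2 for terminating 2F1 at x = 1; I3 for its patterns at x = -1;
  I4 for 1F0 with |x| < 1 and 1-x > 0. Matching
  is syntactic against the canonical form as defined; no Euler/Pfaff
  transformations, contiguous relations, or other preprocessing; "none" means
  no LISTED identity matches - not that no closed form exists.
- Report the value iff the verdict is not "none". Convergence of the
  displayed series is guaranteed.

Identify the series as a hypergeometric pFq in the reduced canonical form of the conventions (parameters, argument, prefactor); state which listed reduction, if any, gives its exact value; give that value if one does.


Prefactor -5/6, argument 1/9: 2F1 with upper {5/3, 5/2} over lower {2}. Verdict: none. No listed pattern accepts 2F1(5/3, 5/2; 2; 1/9).

Key step: t_0 = -5/6 here, and the running product (C = -5/6, x = 1/9) telescopes to a rising factorial.
Adjacent-term ratio: r(k) = (1/9) * (k+5/3) (k+5/2) / [(k+2) (k+1)] ; factor over Q: parameters, x = (1/9), and C = -5/6.


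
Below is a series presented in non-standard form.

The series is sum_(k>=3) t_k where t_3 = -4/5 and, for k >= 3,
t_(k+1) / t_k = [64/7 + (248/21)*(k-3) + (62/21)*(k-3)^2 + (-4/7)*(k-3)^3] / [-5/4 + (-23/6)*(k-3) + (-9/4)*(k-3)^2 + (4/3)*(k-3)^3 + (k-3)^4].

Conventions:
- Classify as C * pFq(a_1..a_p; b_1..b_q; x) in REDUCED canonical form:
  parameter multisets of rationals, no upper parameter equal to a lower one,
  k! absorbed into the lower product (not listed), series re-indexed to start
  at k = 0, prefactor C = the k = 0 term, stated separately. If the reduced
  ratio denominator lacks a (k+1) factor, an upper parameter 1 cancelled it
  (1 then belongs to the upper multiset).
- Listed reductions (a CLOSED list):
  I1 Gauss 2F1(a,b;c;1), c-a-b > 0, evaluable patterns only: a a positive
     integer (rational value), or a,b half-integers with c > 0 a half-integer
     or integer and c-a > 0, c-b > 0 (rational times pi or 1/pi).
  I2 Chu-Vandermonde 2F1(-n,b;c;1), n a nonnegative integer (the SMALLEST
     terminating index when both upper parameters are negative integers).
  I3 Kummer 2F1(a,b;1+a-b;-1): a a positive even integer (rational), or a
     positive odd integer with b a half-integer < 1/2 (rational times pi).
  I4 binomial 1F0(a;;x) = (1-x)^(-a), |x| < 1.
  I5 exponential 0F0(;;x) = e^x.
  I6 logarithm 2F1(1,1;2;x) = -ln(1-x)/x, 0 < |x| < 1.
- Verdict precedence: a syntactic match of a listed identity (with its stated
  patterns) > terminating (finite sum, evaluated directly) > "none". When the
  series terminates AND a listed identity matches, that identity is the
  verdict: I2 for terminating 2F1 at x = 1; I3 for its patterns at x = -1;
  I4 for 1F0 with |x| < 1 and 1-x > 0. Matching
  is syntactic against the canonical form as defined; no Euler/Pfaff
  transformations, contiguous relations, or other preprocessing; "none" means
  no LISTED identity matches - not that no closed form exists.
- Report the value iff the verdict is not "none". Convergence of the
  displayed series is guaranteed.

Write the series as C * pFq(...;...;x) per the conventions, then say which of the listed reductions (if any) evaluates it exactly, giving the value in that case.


x = -4/7 here; the reduced form reads 2F2, upper {-8, 4/3}, lower {-5/3, 1/2}, C = -4/5. Verdict: terminating - upper -8 stops the sum at k = 8; the 9 terms are added exactly. Its exact value is -14670194760732484/58426978735125.

First insight: t_0 = -4/5 here, and the ratio is unreduced: k + 3/2 divides both sides (C = -4/5, x = -4/7).
Consecutive-term ratio: r(k) = (-4/7) * (k-8) (k+4/3) / [(k-5/3) (k+1/2) (k+1)] - rational; roots negated = parameters, x = (-4/7), C = -4/5.


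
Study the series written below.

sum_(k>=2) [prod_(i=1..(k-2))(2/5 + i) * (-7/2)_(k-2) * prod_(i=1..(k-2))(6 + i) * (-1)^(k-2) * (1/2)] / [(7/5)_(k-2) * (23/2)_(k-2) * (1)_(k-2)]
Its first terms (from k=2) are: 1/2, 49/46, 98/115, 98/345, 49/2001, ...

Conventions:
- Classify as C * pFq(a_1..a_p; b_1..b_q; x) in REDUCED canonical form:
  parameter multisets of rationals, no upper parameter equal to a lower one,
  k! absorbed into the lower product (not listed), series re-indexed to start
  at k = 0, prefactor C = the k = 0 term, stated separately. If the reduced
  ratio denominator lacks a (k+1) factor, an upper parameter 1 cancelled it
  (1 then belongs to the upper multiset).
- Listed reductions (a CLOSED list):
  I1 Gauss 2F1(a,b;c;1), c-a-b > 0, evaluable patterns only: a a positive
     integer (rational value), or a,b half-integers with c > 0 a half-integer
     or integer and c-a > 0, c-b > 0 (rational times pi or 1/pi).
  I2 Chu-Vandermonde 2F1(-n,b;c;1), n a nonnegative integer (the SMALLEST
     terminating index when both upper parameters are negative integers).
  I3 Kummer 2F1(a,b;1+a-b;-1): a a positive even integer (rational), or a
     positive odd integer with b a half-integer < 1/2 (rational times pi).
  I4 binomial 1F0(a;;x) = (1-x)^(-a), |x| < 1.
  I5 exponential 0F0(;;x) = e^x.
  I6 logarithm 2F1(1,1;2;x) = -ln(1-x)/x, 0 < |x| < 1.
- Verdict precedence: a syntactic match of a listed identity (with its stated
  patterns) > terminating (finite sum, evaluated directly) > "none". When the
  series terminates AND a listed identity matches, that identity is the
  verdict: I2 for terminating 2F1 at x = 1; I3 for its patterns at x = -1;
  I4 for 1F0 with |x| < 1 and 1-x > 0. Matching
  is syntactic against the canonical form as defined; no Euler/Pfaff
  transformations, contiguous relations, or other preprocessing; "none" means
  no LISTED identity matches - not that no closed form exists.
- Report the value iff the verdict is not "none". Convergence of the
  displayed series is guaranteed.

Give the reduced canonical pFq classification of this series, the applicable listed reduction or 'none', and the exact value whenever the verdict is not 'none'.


Canonical form: C = 1/2 times 2F1 with upper {-7/2, 7}, lower {23/2}, x = -1. Verdict: the Kummer evaluation I3 matches (x = -1; c = 23/2 equals 1+a-b for upper {-7/2, 7}: listed pattern). Sum: (14549535/16777216) * pi.

Key observation: t_0 being 1/2, (1)_k (prefactor 1/2) is k! itself.
Term ratio: r(k) = (-1) * (k-7/2) (k+7) / [(k+23/2) (k+1)] ; factor over Q: parameters, x = (-1), and C = 1/2.


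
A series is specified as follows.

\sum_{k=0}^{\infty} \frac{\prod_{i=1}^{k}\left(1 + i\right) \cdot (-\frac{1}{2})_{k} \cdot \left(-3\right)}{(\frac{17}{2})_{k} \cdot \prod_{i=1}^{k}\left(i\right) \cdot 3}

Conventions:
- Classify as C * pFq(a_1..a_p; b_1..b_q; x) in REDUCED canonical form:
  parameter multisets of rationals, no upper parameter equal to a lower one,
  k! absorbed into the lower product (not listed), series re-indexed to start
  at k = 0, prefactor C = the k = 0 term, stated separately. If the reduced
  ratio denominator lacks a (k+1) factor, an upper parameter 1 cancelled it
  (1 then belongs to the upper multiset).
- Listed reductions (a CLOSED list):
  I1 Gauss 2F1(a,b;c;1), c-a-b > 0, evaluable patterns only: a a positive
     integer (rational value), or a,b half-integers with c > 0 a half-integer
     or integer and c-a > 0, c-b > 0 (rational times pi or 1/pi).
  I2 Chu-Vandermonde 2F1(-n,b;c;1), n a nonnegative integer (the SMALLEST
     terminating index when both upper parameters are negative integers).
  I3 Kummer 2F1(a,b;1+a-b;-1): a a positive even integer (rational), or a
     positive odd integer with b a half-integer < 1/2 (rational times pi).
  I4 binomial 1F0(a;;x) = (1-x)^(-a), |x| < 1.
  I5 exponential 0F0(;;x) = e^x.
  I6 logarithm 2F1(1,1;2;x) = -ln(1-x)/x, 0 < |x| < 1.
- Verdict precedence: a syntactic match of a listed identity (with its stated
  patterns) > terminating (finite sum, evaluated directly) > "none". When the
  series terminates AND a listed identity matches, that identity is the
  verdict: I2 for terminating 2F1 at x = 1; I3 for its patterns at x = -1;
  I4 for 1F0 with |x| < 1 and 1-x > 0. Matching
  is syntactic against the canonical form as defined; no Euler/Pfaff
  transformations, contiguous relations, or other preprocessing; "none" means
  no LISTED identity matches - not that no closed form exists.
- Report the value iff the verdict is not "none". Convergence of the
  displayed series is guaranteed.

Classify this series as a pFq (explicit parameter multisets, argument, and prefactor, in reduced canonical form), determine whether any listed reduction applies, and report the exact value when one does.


First insight: with t_0 = -1, the product of the first k integers (prefactor -1) is k!.
Ratio: r(k) = 1 * (k-\frac{1}{2}) (k+2) / [(k+\frac{17}{2}) (k+1)] - rational; roots negated = parameters, x = 1, C = -1.

Prefactor -1, argument 1: 2F1 with upper {-\frac{1}{2}, 2} over lower {\frac{17}{2}}. Verdict at x = 1: the Gauss summation I1 matches (x = 1: the Gamma ratio telescopes since c-a-b = 7 > 0 and a = 2 in Z>0). Hence: -\frac{195}{224}.


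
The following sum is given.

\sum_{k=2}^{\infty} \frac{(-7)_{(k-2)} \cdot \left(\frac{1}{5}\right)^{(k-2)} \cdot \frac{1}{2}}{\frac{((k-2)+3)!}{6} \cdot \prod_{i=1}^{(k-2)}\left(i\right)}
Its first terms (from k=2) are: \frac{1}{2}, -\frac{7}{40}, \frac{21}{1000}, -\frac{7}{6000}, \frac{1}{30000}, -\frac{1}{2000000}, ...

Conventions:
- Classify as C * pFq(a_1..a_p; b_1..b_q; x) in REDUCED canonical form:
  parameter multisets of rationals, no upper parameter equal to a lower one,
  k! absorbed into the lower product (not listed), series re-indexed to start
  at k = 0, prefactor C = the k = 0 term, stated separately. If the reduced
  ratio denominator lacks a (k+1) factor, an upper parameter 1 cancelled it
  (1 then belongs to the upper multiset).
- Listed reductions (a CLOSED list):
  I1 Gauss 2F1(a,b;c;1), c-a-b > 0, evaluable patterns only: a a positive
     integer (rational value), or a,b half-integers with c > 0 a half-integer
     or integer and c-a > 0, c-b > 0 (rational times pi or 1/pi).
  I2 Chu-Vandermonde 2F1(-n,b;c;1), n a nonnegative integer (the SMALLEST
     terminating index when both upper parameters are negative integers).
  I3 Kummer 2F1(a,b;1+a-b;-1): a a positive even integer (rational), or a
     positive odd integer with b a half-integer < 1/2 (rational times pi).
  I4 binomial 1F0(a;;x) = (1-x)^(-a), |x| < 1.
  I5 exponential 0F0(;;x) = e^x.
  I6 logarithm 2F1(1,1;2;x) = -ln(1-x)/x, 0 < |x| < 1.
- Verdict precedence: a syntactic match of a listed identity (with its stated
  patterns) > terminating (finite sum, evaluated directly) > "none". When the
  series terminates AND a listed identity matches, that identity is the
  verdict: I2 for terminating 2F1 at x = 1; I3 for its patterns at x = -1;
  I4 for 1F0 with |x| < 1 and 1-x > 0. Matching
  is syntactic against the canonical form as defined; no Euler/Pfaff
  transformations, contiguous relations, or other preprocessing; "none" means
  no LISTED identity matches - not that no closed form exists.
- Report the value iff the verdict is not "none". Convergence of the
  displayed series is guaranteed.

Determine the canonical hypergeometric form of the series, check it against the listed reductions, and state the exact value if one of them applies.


At argument \frac{1}{5}: a 1F1 with upper {-7}, lower {4}, scaled by C = \frac{1}{2}. Verdict: terminating at k = 7: the factor (-7)_k kills every later term; summing the 8 survivors is exact. Its exact value is \frac{32589853099}{94500000000}.

Structural cue: t_0 being \frac{1}{2}, the denominator's factorial ratio (C = 1/2, x = 1/5) is a lower Pochhammer.
Step ratio: r(k) = \frac{1}{5} * (k-7) / [(k+4) (k+1)] - poly over poly, x = \frac{1}{5} from leading terms; C = \frac{1}{2} at k = 0.
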